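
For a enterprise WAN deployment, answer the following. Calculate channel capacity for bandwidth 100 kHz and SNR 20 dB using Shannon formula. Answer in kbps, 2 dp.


Given: B = 100 kHz, SNR = 20 dB
SNR linear = 10^(20/10) = 100
1 + SNR = 101
log2(101) = 6.6582114828
C = 100 * 1000 * 6.6582114828 = 665821.1483 bps
C = 665.821148 kbps -> 665.82 kbps (2 dp)

665.82


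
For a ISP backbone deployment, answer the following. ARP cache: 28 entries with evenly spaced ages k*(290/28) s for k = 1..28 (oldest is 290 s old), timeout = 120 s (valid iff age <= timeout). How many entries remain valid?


Ages are k * 290/28 s for k = 1..28 (spacing = 10.3571 s).
Entry k is valid iff k * 290/28 <= 120 iff k <= 28 * 120 / 290 = 11.5862
n_valid = floor(11.5862) = 11
(n_stale = 28 - 11 = 17)

11


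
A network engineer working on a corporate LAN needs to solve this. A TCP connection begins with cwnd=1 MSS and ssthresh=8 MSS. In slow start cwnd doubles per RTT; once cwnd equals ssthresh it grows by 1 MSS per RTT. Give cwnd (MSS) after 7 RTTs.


RTT 0: cwnd = 1 MSS (initial)
RTT 1: cwnd = 2 MSS (slow start, doubled)
RTT 2: cwnd = 4 MSS (slow start, doubled)
RTT 3: cwnd = 8 MSS (slow start, doubled)
RTT 4: cwnd = 9 MSS (congestion avoidance, +1)
RTT 5: cwnd = 10 MSS (congestion avoidance, +1)
RTT 6: cwnd = 11 MSS (congestion avoidance, +1)
RTT 7: cwnd = 12 MSS (congestion avoidance, +1)

12


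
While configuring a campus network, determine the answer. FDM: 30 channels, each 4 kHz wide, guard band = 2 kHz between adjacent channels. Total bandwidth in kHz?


Given: 30 channels, 4 kHz each, guard = 2 kHz
Channel bandwidth = 30 * 4 = 120 kHz
Guard bands = 29 gaps * 2 kHz = 58 kHz
Total = 120 + 58 = 178 kHz

178


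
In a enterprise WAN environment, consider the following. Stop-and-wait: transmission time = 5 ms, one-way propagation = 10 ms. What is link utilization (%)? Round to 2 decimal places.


Given: Ttrans = 5 ms, Tprop = 10 ms
RTT = 2 * Tprop = 2 * 10 = 20 ms
U = Ttrans / (Ttrans + RTT)
U = 5 / (5 + 20)
U = 5 / 25 = 0.2
U% = 20.00%

20.00


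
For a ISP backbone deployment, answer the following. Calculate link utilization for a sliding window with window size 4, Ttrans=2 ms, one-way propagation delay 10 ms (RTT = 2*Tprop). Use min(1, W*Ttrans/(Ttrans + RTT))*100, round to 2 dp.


Given: W = 4, Ttrans = 2 ms, RTT = 20 ms (= 2 * Tprop, Tprop = 10 ms)
Cycle time = Ttrans + RTT = 2 + 20 = 22 ms (first packet sent until its ACK returns)
W * Ttrans = 4 * 2 = 8 ms of sending per cycle
W * Ttrans / (Ttrans + RTT) = 8 / 22 = 0.363636
U = min(1, 0.363636) = 0.363636
U% = 36.36%

36.36


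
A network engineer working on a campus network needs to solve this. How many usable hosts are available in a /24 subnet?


Given: subnet mask /24
Host bits = 32 - 24 = 8
Total addresses = 2^8 = 256
Usable hosts = 256 - 2 (network + broadcast) = 254

254


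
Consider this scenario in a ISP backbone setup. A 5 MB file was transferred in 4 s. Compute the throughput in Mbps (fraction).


Given: file = 5 MB, time = 4 s
File in Mb = 5 * 8 = 40 Mb
Throughput = 40 / 4 Mbps
Throughput = 10 Mbps

10


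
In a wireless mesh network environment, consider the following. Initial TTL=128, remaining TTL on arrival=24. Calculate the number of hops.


Given: initial TTL = 128, received TTL = 24
Hops = initial TTL - received TTL
Hops = 128 - 24 = 104

104


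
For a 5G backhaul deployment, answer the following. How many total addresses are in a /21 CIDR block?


Given: CIDR prefix /21
Host bits = 32 - 21 = 11
Total addresses = 2^11 = 2048

2048


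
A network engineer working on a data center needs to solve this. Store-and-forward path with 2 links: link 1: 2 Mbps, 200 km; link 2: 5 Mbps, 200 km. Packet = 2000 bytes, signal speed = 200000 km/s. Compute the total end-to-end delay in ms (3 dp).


Packet = 2000 bytes = 16000 bits. Store-and-forward: sum (t_trans + t_prop) per link.
Link 1: t_trans = 16000/(2*10^6) s = 8.0000 ms; t_prop = 200/200000 s = 1.0000 ms; subtotal = 9.0000 ms
Link 2: t_trans = 16000/(5*10^6) s = 3.2000 ms; t_prop = 200/200000 s = 1.0000 ms; subtotal = 4.2000 ms
End-to-end = 9.0000 + 4.2000 = 13.2000 ms -> 13.200 ms (3 dp)

13.200


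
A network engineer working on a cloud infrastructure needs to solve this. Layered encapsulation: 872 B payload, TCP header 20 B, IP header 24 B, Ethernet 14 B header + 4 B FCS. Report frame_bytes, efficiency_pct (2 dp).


TCP segment = 872 + 20 = 892 B
IP packet = 892 + 24 = 916 B
Ethernet frame = 916 + 14 + 4 = 934 B
Efficiency = app / frame = 872 / 934 = 0.933619 = 93.3619% -> 93.36% (2 dp)

934, 93.36


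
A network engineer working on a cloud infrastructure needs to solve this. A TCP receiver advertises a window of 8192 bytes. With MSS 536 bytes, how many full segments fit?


Given: RWND = 8192 bytes, MSS = 536 bytes
Full segments = floor(RWND / MSS)
Full segments = floor(8192 / 536)
Full segments = floor(15.2836) = 15

15


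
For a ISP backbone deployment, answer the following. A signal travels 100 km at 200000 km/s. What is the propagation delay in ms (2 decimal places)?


Given: distance = 100 km, speed = 200000 km/s
Delay = distance / speed = 100 / 200000 seconds
Delay in ms = 100 * 1000 / 200000
Delay = 0.5000 ms
Rounded to 2 dp = 0.50 ms

0.50


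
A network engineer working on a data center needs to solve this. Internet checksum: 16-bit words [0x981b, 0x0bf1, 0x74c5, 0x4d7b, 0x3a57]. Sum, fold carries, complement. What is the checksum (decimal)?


Given words: [0x981b, 0x0bf1, 0x74c5, 0x4d7b, 0x3a57]
Step 1: Sum all words
Raw sum = 38939 + 3057 + 29893 + 19835 + 14935 = 106659
Step 2: Fold carry: (41123 + 1) = 41124
One's complement = ~41124 & 0xFFFF = 24411

24411


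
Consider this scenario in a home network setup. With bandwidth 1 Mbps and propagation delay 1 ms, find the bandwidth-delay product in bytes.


Given: bandwidth = 1 Mbps, delay = 1 ms
BDP in bits = 1 * 10^6 * 1 / 1000
BDP in bits = 1000
BDP in bytes = 1000 / 8 = 125

125


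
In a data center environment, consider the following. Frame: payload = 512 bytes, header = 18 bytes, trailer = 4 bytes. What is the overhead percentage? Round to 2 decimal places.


Given: payload = 512 B, header = 18 B, trailer = 4 B
Overhead bytes = header + trailer = 18 + 4 = 22
Total frame = payload + overhead = 512 + 22 = 534
Overhead % = 22 / 534 * 100 = 4.1199% -> 4.12% (2 dp)

4.12


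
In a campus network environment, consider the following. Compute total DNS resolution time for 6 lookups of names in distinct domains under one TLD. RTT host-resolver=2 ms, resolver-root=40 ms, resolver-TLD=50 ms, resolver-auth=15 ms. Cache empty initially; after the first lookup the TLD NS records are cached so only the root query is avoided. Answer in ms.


Lookup 1 (cold cache): local + root + TLD + auth = 2 + 40 + 50 + 15 = 107 ms
Lookups 2..6 (TLD NS cached -> skip root; new domain -> still ask TLD and auth): local + TLD + auth = 2 + 50 + 15 = 67 ms each
Remaining 5 lookups: 5 * 67 = 335 ms
Total = 107 + 335 = 442 ms

442


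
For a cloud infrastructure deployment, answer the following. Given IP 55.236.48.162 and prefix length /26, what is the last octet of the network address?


Given: IP = 55.236.48.162, prefix = /26
Subnet mask = 255.255.255.192
Last octet of IP: 162
Last octet of mask: 192
Network last octet = 162 AND 192 = 128

128


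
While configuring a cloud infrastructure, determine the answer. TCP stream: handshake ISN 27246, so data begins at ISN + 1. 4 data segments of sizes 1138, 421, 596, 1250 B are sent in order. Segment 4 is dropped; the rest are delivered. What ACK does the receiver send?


SYN uses sequence number 27246; first data byte = ISN + 1 = 27247.
Segment 1: SEQ = 27247, len = 1138 B, covers [27247, 28384]
Segment 2: SEQ = 28385, len = 421 B, covers [28385, 28805]
Segment 3: SEQ = 28806, len = 596 B, covers [28806, 29401]
Segment 4: SEQ = 29402, len = 1250 B, covers [29402, 30651] [LOST]
In-order data received: bytes [27247, 29401] (segments 1..3).
Segment 4 missing -> gap begins at byte 29402.
Cumulative ACK = next expected in-order byte = 27247 + 1138 + 421 + 596 = 29402

29402


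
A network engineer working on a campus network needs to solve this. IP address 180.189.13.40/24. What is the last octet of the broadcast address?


Given: IP = 180.189.13.40, prefix = /24
Host bits = 32 - 24 = 8
Network last octet = 40 AND mask = 0
Host part size = 2^8 - 1 = 255
Broadcast last octet = 0 OR 255 = 255

255


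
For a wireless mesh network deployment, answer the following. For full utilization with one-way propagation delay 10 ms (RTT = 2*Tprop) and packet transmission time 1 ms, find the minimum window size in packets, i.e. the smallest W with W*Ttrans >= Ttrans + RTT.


Given: Ttrans = 1 ms, RTT = 20 ms (= 2 * Tprop, Tprop = 10 ms)
Time until first ACK returns = Ttrans + RTT = 1 + 20 = 21 ms
Need W * Ttrans >= Ttrans + RTT  ->  W >= (Ttrans + RTT) / Ttrans
(Ttrans + RTT) / Ttrans = 21 / 1 = 21
W_min = ceil(21) = 21

21


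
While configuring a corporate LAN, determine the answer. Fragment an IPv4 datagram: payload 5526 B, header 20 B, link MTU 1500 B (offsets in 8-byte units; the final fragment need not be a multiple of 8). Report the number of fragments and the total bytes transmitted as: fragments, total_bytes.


Max data per non-final fragment = floor((MTU - header)/8)*8 = floor((1500 - 20)/8)*8 = floor(1480/8)*8 = 1480 B
Final fragment needs no 8-byte alignment: it can carry up to MTU - header = 1480 B
Non-final fragments needed = ceil((payload - 1480) / 1480) = ceil(4046/1480) = ceil(2.7338) = 3
Number of fragments = 3 + 1 = 4
Fragment sizes (data): 3 * 1480 B + 1086 B (last, 1086 <= 1480 OK)
Total bytes sent = payload + n_frags * header = 5526 + 4*20 = 5526 + 80 = 5606 B

4, 5606


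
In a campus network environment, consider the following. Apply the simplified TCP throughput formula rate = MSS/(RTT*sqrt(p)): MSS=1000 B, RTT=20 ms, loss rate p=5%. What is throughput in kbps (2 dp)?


Given: MSS = 1000 bytes, RTT = 20 ms, loss = 5%
RTT in seconds = 20 / 1000 = 0.02
Loss rate = 5% = 0.05
sqrt(loss) = sqrt(0.05) = 0.223606797750
Throughput (bytes/s) = 1000 / (0.02 * 0.223606797750) = 223606.7977
Throughput (kbps) = 223606.7977 * 8 / 1000 = 1788.854382 -> 1788.85 kbps (2 dp)

1788.85


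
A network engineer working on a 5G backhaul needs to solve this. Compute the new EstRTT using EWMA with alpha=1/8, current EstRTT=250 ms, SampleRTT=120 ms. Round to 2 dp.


Given: EstRTT = 250 ms, SampleRTT = 120 ms, alpha = 1/8
New EstRTT = (1 - alpha) * EstRTT + alpha * SampleRTT
(7/8) * 250 = 218.75
(1/8) * 120 = 15
New EstRTT = 218.75 + 15 = 233.75 ms -> 233.75 ms (2 dp)

233.75


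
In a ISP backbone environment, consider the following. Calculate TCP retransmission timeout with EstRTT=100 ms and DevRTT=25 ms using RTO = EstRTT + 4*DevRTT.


Given: EstRTT = 100 ms, DevRTT = 25 ms
Timeout = EstRTT + 4 * DevRTT
4 * DevRTT = 4 * 25 = 100
Timeout = 100 + 100 = 200 ms

200


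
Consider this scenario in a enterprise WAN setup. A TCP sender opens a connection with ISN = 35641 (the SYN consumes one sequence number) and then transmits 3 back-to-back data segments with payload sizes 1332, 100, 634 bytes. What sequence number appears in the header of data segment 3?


The SYN occupies sequence number ISN = 35641, so the first data byte is ISN + 1 = 35642.
SEQ of data segment i = (ISN + 1) + sum of payload sizes of segments 1..i-1.
Segment 1: SEQ = 35642, payload = 1332 bytes
Segment 2: SEQ = 36974, payload = 100 bytes
Segment 3: SEQ = 37074, payload = 634 bytes
SEQ of segment 3 = 35642 + 1332 + 100 = 37074

37074


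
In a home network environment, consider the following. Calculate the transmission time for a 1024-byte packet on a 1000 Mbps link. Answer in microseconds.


Given: packet = 1024 bytes, bandwidth = 1000 Mbps
Packet in bits = 1024 * 8 = 8192 bits
Bandwidth = 1000 * 10^6 = 1000000000 bps
Time = 8192 / 1000000000 seconds
Time in us = 8192 * 10^6 / 1000000000 = 8.192

8.192


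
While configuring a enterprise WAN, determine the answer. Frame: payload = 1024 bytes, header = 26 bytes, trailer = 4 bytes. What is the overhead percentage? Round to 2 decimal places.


Given: payload = 1024 B, header = 26 B, trailer = 4 B
Overhead bytes = header + trailer = 26 + 4 = 30
Total frame = payload + overhead = 1024 + 30 = 1054
Overhead % = 30 / 1054 * 100 = 2.8463% -> 2.85% (2 dp)

2.85


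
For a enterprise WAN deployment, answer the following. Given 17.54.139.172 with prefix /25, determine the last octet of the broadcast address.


Given: IP = 17.54.139.172, prefix = /25
Host bits = 32 - 25 = 7
Network last octet = 172 AND mask = 128
Host part size = 2^7 - 1 = 127
Broadcast last octet = 128 OR 127 = 255

255


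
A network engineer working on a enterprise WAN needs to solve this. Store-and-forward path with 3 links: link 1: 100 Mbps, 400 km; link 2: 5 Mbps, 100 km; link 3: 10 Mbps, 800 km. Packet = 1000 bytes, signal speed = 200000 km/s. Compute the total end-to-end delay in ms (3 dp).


Packet = 1000 bytes = 8000 bits. Store-and-forward: sum (t_trans + t_prop) per link.
Link 1: t_trans = 8000/(100*10^6) s = 0.0800 ms; t_prop = 400/200000 s = 2.0000 ms; subtotal = 2.0800 ms
Link 2: t_trans = 8000/(5*10^6) s = 1.6000 ms; t_prop = 100/200000 s = 0.5000 ms; subtotal = 2.1000 ms
Link 3: t_trans = 8000/(10*10^6) s = 0.8000 ms; t_prop = 800/200000 s = 4.0000 ms; subtotal = 4.8000 ms
End-to-end = 2.0800 + 2.1000 + 4.8000 = 8.9800 ms -> 8.980 ms (3 dp)

8.980


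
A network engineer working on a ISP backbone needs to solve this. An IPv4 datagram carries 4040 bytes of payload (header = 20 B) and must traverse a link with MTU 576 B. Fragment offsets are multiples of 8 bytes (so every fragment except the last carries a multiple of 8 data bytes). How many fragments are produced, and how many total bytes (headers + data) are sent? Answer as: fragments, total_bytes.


Max data per non-final fragment = floor((MTU - header)/8)*8 = floor((576 - 20)/8)*8 = floor(556/8)*8 = 552 B
Final fragment needs no 8-byte alignment: it can carry up to MTU - header = 556 B
Non-final fragments needed = ceil((payload - 556) / 552) = ceil(3484/552) = ceil(6.3116) = 7
Number of fragments = 7 + 1 = 8
Fragment sizes (data): 7 * 552 B + 176 B (last, 176 <= 556 OK)
Total bytes sent = payload + n_frags * header = 4040 + 8*20 = 4040 + 160 = 4200 B

8, 4200


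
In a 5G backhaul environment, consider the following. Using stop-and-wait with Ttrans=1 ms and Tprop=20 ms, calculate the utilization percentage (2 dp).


Given: Ttrans = 1 ms, Tprop = 20 ms
RTT = 2 * Tprop = 2 * 20 = 40 ms
U = Ttrans / (Ttrans + RTT)
U = 1 / (1 + 40)
U = 1 / 41 = 0.02439
U% = 2.44%

2.44


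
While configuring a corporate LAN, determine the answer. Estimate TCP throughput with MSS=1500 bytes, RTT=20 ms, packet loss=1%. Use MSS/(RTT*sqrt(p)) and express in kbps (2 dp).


Given: MSS = 1500 bytes, RTT = 20 ms, loss = 1%
RTT in seconds = 20 / 1000 = 0.02
Loss rate = 1% = 0.01
sqrt(loss) = sqrt(0.01) = 0.1
Throughput (bytes/s) = 1500 / (0.02 * 0.1) = 750000.0000
Throughput (kbps) = 750000.0000 * 8 / 1000 = 6000.000000 -> 6000.00 kbps (2 dp)

6000.00


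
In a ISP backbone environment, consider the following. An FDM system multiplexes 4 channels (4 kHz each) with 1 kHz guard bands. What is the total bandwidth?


Given: 4 channels, 4 kHz each, guard = 1 kHz
Channel bandwidth = 4 * 4 = 16 kHz
Guard bands = 3 gaps * 1 kHz = 3 kHz
Total = 16 + 3 = 19 kHz

19


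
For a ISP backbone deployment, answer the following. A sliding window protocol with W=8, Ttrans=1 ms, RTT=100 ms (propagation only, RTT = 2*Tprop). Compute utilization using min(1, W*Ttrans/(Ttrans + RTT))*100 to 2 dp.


Given: W = 8, Ttrans = 1 ms, RTT = 100 ms (= 2 * Tprop, Tprop = 50 ms)
Cycle time = Ttrans + RTT = 1 + 100 = 101 ms (first packet sent until its ACK returns)
W * Ttrans = 8 * 1 = 8 ms of sending per cycle
W * Ttrans / (Ttrans + RTT) = 8 / 101 = 0.079208
U = min(1, 0.079208) = 0.079208
U% = 7.92%

7.92


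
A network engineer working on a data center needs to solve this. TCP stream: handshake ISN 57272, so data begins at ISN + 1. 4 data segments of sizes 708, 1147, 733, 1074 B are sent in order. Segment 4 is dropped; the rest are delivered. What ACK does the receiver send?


SYN uses sequence number 57272; first data byte = ISN + 1 = 57273.
Segment 1: SEQ = 57273, len = 708 B, covers [57273, 57980]
Segment 2: SEQ = 57981, len = 1147 B, covers [57981, 59127]
Segment 3: SEQ = 59128, len = 733 B, covers [59128, 59860]
Segment 4: SEQ = 59861, len = 1074 B, covers [59861, 60934] [LOST]
In-order data received: bytes [57273, 59860] (segments 1..3).
Segment 4 missing -> gap begins at byte 59861.
Cumulative ACK = next expected in-order byte = 57273 + 708 + 1147 + 733 = 59861

59861


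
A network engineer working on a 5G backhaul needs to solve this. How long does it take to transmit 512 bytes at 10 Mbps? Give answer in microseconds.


Given: packet = 512 bytes, bandwidth = 10 Mbps
Packet in bits = 512 * 8 = 4096 bits
Bandwidth = 10 * 10^6 = 10000000 bps
Time = 4096 / 10000000 seconds
Time in us = 4096 * 10^6 / 10000000 = 409.6

409.6


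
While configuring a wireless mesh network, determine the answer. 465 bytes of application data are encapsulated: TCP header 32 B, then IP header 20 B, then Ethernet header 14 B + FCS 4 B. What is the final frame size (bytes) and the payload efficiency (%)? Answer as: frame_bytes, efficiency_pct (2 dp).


TCP segment = 465 + 32 = 497 B
IP packet = 497 + 20 = 517 B
Ethernet frame = 517 + 14 + 4 = 535 B
Efficiency = app / frame = 465 / 535 = 0.869159 = 86.9159% -> 86.92% (2 dp)

535, 86.92


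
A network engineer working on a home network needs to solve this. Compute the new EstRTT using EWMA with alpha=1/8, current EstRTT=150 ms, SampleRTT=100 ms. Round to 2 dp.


Given: EstRTT = 150 ms, SampleRTT = 100 ms, alpha = 1/8
New EstRTT = (1 - alpha) * EstRTT + alpha * SampleRTT
(7/8) * 150 = 131.25
(1/8) * 100 = 12.5
New EstRTT = 131.25 + 12.5 = 143.75 ms -> 143.75 ms (2 dp)

143.75


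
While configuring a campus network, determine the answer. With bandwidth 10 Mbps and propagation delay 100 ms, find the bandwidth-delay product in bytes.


Given: bandwidth = 10 Mbps, delay = 100 ms
BDP in bits = 10 * 10^6 * 100 / 1000
BDP in bits = 1000000
BDP in bytes = 1000000 / 8 = 125000

125000


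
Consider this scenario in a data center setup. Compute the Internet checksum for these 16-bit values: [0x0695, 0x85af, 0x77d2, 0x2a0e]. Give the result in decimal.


Given words: [0x0695, 0x85af, 0x77d2, 0x2a0e]
Step 1: Sum all words
Raw sum = 1685 + 34223 + 30674 + 10766 = 77348
Step 2: Fold carry: (11812 + 1) = 11813
One's complement = ~11813 & 0xFFFF = 53722

53722


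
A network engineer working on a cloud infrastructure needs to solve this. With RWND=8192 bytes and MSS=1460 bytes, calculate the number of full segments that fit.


Given: RWND = 8192 bytes, MSS = 1460 bytes
Full segments = floor(RWND / MSS)
Full segments = floor(8192 / 1460)
Full segments = floor(5.611) = 5

5


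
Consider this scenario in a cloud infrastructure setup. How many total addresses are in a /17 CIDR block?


Given: CIDR prefix /17
Host bits = 32 - 17 = 15
Total addresses = 2^15 = 32768

32768


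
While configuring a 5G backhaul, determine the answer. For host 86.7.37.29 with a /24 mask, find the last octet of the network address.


Given: IP = 86.7.37.29, prefix = /24
Subnet mask = 255.255.255.0
Last octet of IP: 29
Last octet of mask: 0
Network last octet = 29 AND 0 = 0

0


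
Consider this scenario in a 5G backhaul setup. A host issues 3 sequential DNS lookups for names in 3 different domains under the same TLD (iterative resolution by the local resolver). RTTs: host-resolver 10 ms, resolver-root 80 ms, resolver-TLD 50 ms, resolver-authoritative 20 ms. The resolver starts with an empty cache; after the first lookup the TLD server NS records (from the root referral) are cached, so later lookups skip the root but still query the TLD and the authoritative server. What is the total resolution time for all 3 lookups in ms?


Lookup 1 (cold cache): local + root + TLD + auth = 10 + 80 + 50 + 20 = 160 ms
Lookups 2..3 (TLD NS cached -> skip root; new domain -> still ask TLD and auth): local + TLD + auth = 10 + 50 + 20 = 80 ms each
Remaining 2 lookups: 2 * 80 = 160 ms
Total = 160 + 160 = 320 ms

320


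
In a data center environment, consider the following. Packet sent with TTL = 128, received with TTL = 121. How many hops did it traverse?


Given: initial TTL = 128, received TTL = 121
Hops = initial TTL - received TTL
Hops = 128 - 121 = 7

7


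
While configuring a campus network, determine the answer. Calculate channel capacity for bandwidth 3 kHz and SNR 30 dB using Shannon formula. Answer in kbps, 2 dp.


Given: B = 3 kHz, SNR = 30 dB
SNR linear = 10^(30/10) = 1000
1 + SNR = 1001
log2(1001) = 9.9672262588
C = 3 * 1000 * 9.9672262588 = 29901.6788 bps
C = 29.901679 kbps -> 29.90 kbps (2 dp)

29.90


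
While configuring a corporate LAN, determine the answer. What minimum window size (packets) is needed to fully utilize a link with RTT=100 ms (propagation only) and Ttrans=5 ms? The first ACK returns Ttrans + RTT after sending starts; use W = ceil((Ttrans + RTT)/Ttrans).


Given: Ttrans = 5 ms, RTT = 100 ms (= 2 * Tprop, Tprop = 50 ms)
Time until first ACK returns = Ttrans + RTT = 5 + 100 = 105 ms
Need W * Ttrans >= Ttrans + RTT  ->  W >= (Ttrans + RTT) / Ttrans
(Ttrans + RTT) / Ttrans = 105 / 5 = 21
W_min = ceil(21) = 21

21


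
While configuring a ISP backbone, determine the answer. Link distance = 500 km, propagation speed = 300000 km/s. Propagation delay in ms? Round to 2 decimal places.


Given: distance = 500 km, speed = 300000 km/s
Delay = distance / speed = 500 / 300000 seconds
Delay in ms = 500 * 1000 / 300000
Delay = 1.6667 ms
Rounded to 2 dp = 1.67 ms

1.67


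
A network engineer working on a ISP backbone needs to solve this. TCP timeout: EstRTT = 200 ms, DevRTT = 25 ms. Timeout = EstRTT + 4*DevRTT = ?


Given: EstRTT = 200 ms, DevRTT = 25 ms
Timeout = EstRTT + 4 * DevRTT
4 * DevRTT = 4 * 25 = 100
Timeout = 200 + 100 = 300 ms

300


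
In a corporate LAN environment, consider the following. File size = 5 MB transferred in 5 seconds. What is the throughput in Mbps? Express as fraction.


Given: file = 5 MB, time = 5 s
File in Mb = 5 * 8 = 40 Mb
Throughput = 40 / 5 Mbps
Throughput = 8 Mbps

8


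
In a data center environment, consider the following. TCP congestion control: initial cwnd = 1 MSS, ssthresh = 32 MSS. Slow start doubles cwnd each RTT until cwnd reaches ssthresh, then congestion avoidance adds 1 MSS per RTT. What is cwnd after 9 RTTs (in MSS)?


RTT 0: cwnd = 1 MSS (initial)
RTT 1: cwnd = 2 MSS (slow start, doubled)
RTT 2: cwnd = 4 MSS (slow start, doubled)
RTT 3: cwnd = 8 MSS (slow start, doubled)
RTT 4: cwnd = 16 MSS (slow start, doubled)
RTT 5: cwnd = 32 MSS (slow start, doubled)
RTT 6: cwnd = 33 MSS (congestion avoidance, +1)
RTT 7: cwnd = 34 MSS (congestion avoidance, +1)
RTT 8: cwnd = 35 MSS (congestion avoidance, +1)
RTT 9: cwnd = 36 MSS (congestion avoidance, +1)

36


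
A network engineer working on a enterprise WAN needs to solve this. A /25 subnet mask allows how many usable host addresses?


Given: subnet mask /25
Host bits = 32 - 25 = 7
Total addresses = 2^7 = 128
Usable hosts = 128 - 2 (network + broadcast) = 126

126


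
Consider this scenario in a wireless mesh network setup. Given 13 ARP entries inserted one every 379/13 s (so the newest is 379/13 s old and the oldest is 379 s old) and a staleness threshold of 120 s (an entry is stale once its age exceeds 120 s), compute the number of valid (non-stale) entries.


Ages are k * 379/13 s for k = 1..13 (spacing = 29.1538 s).
Entry k is valid iff k * 379/13 <= 120 iff k <= 13 * 120 / 379 = 4.1161
n_valid = floor(4.1161) = 4
(n_stale = 13 - 4 = 9)

4


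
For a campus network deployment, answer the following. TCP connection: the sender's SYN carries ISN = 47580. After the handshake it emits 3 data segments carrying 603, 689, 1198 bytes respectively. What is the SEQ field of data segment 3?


The SYN occupies sequence number ISN = 47580, so the first data byte is ISN + 1 = 47581.
SEQ of data segment i = (ISN + 1) + sum of payload sizes of segments 1..i-1.
Segment 1: SEQ = 47581, payload = 603 bytes
Segment 2: SEQ = 48184, payload = 689 bytes
Segment 3: SEQ = 48873, payload = 1198 bytes
SEQ of segment 3 = 47581 + 603 + 689 = 48873

48873


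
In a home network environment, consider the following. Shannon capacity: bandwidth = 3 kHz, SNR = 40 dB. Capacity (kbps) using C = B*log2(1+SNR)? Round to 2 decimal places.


Given: B = 3 kHz, SNR = 40 dB
SNR linear = 10^(40/10) = 10000
1 + SNR = 10001
log2(10001) = 13.2878566418
C = 3 * 1000 * 13.2878566418 = 39863.5699 bps
C = 39.863570 kbps -> 39.86 kbps (2 dp)

39.86


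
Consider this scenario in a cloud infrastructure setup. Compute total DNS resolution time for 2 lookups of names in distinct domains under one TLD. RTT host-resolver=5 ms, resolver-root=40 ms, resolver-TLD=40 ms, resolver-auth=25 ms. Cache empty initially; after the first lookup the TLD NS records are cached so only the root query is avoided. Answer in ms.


Lookup 1 (cold cache): local + root + TLD + auth = 5 + 40 + 40 + 25 = 110 ms
Lookups 2..2 (TLD NS cached -> skip root; new domain -> still ask TLD and auth): local + TLD + auth = 5 + 40 + 25 = 70 ms each
Remaining 1 lookups: 1 * 70 = 70 ms
Total = 110 + 70 = 180 ms

180


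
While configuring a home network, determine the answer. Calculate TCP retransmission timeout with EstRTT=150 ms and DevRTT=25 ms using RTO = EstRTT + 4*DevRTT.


Given: EstRTT = 150 ms, DevRTT = 25 ms
Timeout = EstRTT + 4 * DevRTT
4 * DevRTT = 4 * 25 = 100
Timeout = 150 + 100 = 250 ms

250


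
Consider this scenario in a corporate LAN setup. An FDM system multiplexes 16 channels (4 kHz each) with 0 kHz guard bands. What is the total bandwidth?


Given: 16 channels, 4 kHz each, guard = 0 kHz
Channel bandwidth = 16 * 4 = 64 kHz
Guard bands = 15 gaps * 0 kHz = 0 kHz
Total = 64 + 0 = 64 kHz

64


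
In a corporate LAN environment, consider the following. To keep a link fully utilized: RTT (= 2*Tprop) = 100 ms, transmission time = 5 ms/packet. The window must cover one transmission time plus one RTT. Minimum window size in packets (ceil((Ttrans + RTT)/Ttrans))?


Given: Ttrans = 5 ms, RTT = 100 ms (= 2 * Tprop, Tprop = 50 ms)
Time until first ACK returns = Ttrans + RTT = 5 + 100 = 105 ms
Need W * Ttrans >= Ttrans + RTT  ->  W >= (Ttrans + RTT) / Ttrans
(Ttrans + RTT) / Ttrans = 105 / 5 = 21
W_min = ceil(21) = 21

21


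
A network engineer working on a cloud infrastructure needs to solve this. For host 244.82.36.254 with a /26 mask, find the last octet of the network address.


Given: IP = 244.82.36.254, prefix = /26
Subnet mask = 255.255.255.192
Last octet of IP: 254
Last octet of mask: 192
Network last octet = 254 AND 192 = 192

192


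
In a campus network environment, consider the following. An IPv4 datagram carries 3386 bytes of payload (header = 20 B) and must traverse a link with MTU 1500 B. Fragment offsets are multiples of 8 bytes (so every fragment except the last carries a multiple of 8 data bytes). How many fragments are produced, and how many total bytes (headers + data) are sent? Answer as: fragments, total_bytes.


Max data per non-final fragment = floor((MTU - header)/8)*8 = floor((1500 - 20)/8)*8 = floor(1480/8)*8 = 1480 B
Final fragment needs no 8-byte alignment: it can carry up to MTU - header = 1480 B
Non-final fragments needed = ceil((payload - 1480) / 1480) = ceil(1906/1480) = ceil(1.2878) = 2
Number of fragments = 2 + 1 = 3
Fragment sizes (data): 2 * 1480 B + 426 B (last, 426 <= 1480 OK)
Total bytes sent = payload + n_frags * header = 3386 + 3*20 = 3386 + 60 = 3446 B

3, 3446


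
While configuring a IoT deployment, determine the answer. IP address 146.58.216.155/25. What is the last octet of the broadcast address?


Given: IP = 146.58.216.155, prefix = /25
Host bits = 32 - 25 = 7
Network last octet = 155 AND mask = 128
Host part size = 2^7 - 1 = 127
Broadcast last octet = 128 OR 127 = 255

255


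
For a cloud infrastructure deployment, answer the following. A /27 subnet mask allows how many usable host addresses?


Given: subnet mask /27
Host bits = 32 - 27 = 5
Total addresses = 2^5 = 32
Usable hosts = 32 - 2 (network + broadcast) = 30

30


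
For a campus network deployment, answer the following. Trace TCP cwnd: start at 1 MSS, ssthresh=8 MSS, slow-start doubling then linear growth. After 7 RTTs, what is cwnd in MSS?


RTT 0: cwnd = 1 MSS (initial)
RTT 1: cwnd = 2 MSS (slow start, doubled)
RTT 2: cwnd = 4 MSS (slow start, doubled)
RTT 3: cwnd = 8 MSS (slow start, doubled)
RTT 4: cwnd = 9 MSS (congestion avoidance, +1)
RTT 5: cwnd = 10 MSS (congestion avoidance, +1)
RTT 6: cwnd = 11 MSS (congestion avoidance, +1)
RTT 7: cwnd = 12 MSS (congestion avoidance, +1)

12


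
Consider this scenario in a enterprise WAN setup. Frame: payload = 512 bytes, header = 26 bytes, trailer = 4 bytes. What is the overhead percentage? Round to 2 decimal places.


Given: payload = 512 B, header = 26 B, trailer = 4 B
Overhead bytes = header + trailer = 26 + 4 = 30
Total frame = payload + overhead = 512 + 30 = 542
Overhead % = 30 / 542 * 100 = 5.5351% -> 5.54% (2 dp)

5.54


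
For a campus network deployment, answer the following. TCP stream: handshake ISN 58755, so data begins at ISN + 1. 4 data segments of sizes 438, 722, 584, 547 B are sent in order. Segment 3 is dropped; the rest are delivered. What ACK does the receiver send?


SYN uses sequence number 58755; first data byte = ISN + 1 = 58756.
Segment 1: SEQ = 58756, len = 438 B, covers [58756, 59193]
Segment 2: SEQ = 59194, len = 722 B, covers [59194, 59915]
Segment 3: SEQ = 59916, len = 584 B, covers [59916, 60499] [LOST]
Segment 4: SEQ = 60500, len = 547 B, covers [60500, 61046]
In-order data received: bytes [58756, 59915] (segments 1..2).
Segment 3 missing -> gap begins at byte 59916; later segments buffered out of order.
Cumulative ACK = next expected in-order byte = 58756 + 438 + 722 = 59916

59916


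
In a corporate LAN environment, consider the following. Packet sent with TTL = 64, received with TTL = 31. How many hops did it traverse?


Given: initial TTL = 64, received TTL = 31
Hops = initial TTL - received TTL
Hops = 64 - 31 = 33

33


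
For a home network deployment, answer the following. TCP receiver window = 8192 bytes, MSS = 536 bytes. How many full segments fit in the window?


Given: RWND = 8192 bytes, MSS = 536 bytes
Full segments = floor(RWND / MSS)
Full segments = floor(8192 / 536)
Full segments = floor(15.2836) = 15

15


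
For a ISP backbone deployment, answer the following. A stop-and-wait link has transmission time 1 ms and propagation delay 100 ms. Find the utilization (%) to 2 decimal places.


Given: Ttrans = 1 ms, Tprop = 100 ms
RTT = 2 * Tprop = 2 * 100 = 200 ms
U = Ttrans / (Ttrans + RTT)
U = 1 / (1 + 200)
U = 1 / 201 = 0.004975
U% = 0.50%

0.50


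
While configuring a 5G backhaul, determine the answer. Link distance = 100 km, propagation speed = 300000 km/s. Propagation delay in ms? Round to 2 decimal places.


Given: distance = 100 km, speed = 300000 km/s
Delay = distance / speed = 100 / 300000 seconds
Delay in ms = 100 * 1000 / 300000
Delay = 0.3333 ms
Rounded to 2 dp = 0.33 ms

0.33


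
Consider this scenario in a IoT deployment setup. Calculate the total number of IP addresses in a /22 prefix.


Given: CIDR prefix /22
Host bits = 32 - 22 = 10
Total addresses = 2^10 = 1024

1024


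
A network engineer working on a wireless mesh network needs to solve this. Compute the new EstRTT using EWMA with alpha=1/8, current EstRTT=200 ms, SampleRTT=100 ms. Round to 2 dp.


Given: EstRTT = 200 ms, SampleRTT = 100 ms, alpha = 1/8
New EstRTT = (1 - alpha) * EstRTT + alpha * SampleRTT
(7/8) * 200 = 175
(1/8) * 100 = 12.5
New EstRTT = 175 + 12.5 = 187.5 ms -> 187.50 ms (2 dp)

187.50


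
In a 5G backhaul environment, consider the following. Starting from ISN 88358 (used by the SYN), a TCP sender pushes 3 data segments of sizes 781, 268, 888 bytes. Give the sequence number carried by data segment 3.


The SYN occupies sequence number ISN = 88358, so the first data byte is ISN + 1 = 88359.
SEQ of data segment i = (ISN + 1) + sum of payload sizes of segments 1..i-1.
Segment 1: SEQ = 88359, payload = 781 bytes
Segment 2: SEQ = 89140, payload = 268 bytes
Segment 3: SEQ = 89408, payload = 888 bytes
SEQ of segment 3 = 88359 + 781 + 268 = 89408

89408


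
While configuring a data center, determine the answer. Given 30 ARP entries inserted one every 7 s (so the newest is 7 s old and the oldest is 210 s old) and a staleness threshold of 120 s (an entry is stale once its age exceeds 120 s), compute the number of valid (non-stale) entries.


Ages are k * 210/30 s for k = 1..30 (spacing = 7.0000 s).
Entry k is valid iff k * 210/30 <= 120 iff k <= 30 * 120 / 210 = 17.1429
n_valid = floor(17.1429) = 17
(n_stale = 30 - 17 = 13)

17


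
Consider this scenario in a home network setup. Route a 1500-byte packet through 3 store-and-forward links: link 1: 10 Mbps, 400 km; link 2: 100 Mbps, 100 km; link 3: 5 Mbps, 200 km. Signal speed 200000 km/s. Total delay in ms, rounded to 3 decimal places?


Packet = 1500 bytes = 12000 bits. Store-and-forward: sum (t_trans + t_prop) per link.
Link 1: t_trans = 12000/(10*10^6) s = 1.2000 ms; t_prop = 400/200000 s = 2.0000 ms; subtotal = 3.2000 ms
Link 2: t_trans = 12000/(100*10^6) s = 0.1200 ms; t_prop = 100/200000 s = 0.5000 ms; subtotal = 0.6200 ms
Link 3: t_trans = 12000/(5*10^6) s = 2.4000 ms; t_prop = 200/200000 s = 1.0000 ms; subtotal = 3.4000 ms
End-to-end = 3.2000 + 0.6200 + 3.4000 = 7.2200 ms -> 7.220 ms (3 dp)

7.220


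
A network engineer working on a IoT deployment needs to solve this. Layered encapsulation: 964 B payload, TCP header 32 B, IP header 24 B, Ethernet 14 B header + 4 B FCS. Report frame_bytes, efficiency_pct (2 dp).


TCP segment = 964 + 32 = 996 B
IP packet = 996 + 24 = 1020 B
Ethernet frame = 1020 + 14 + 4 = 1038 B
Efficiency = app / frame = 964 / 1038 = 0.928709 = 92.8709% -> 92.87% (2 dp)

1038, 92.87


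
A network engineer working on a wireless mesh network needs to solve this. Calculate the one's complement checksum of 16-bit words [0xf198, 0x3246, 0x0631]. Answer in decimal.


Given words: [0xf198, 0x3246, 0x0631]
Step 1: Sum all words
Raw sum = 61848 + 12870 + 1585 = 76303
Step 2: Fold carry: (10767 + 1) = 10768
One's complement = ~10768 & 0xFFFF = 54767

54767


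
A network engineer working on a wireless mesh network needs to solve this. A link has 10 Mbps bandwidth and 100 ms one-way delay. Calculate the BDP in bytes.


Given: bandwidth = 10 Mbps, delay = 100 ms
BDP in bits = 10 * 10^6 * 100 / 1000
BDP in bits = 1000000
BDP in bytes = 1000000 / 8 = 125000

125000


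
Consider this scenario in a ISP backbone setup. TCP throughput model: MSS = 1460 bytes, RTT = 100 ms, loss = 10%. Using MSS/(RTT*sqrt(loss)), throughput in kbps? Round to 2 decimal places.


Given: MSS = 1460 bytes, RTT = 100 ms, loss = 10%
RTT in seconds = 100 / 1000 = 0.1
Loss rate = 10% = 0.1
sqrt(loss) = sqrt(0.1) = 0.316227766017
Throughput (bytes/s) = 1460 / (0.1 * 0.316227766017) = 46169.2538
Throughput (kbps) = 46169.2538 * 8 / 1000 = 369.354031 -> 369.35 kbps (2 dp)

369.35


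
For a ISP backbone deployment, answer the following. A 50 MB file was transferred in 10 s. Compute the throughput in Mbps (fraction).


Given: file = 50 MB, time = 10 s
File in Mb = 50 * 8 = 400 Mb
Throughput = 400 / 10 Mbps
Throughput = 40 Mbps

40


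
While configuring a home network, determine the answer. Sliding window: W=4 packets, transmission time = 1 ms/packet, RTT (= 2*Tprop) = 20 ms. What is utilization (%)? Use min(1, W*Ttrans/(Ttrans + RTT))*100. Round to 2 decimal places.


Given: W = 4, Ttrans = 1 ms, RTT = 20 ms (= 2 * Tprop, Tprop = 10 ms)
Cycle time = Ttrans + RTT = 1 + 20 = 21 ms (first packet sent until its ACK returns)
W * Ttrans = 4 * 1 = 4 ms of sending per cycle
W * Ttrans / (Ttrans + RTT) = 4 / 21 = 0.190476
U = min(1, 0.190476) = 0.190476
U% = 19.05%

19.05


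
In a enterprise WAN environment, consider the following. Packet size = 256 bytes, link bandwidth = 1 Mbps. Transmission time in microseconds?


Given: packet = 256 bytes, bandwidth = 1 Mbps
Packet in bits = 256 * 8 = 2048 bits
Bandwidth = 1 * 10^6 = 1000000 bps
Time = 2048 / 1000000 seconds
Time in us = 2048 * 10^6 / 1000000 = 2048

2048


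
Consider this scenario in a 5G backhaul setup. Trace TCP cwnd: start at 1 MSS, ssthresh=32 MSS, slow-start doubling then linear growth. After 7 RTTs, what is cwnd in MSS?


RTT 0: cwnd = 1 MSS (initial)
RTT 1: cwnd = 2 MSS (slow start, doubled)
RTT 2: cwnd = 4 MSS (slow start, doubled)
RTT 3: cwnd = 8 MSS (slow start, doubled)
RTT 4: cwnd = 16 MSS (slow start, doubled)
RTT 5: cwnd = 32 MSS (slow start, doubled)
RTT 6: cwnd = 33 MSS (congestion avoidance, +1)
RTT 7: cwnd = 34 MSS (congestion avoidance, +1)

34


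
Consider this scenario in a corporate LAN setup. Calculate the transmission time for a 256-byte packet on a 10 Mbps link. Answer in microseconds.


Given: packet = 256 bytes, bandwidth = 10 Mbps
Packet in bits = 256 * 8 = 2048 bits
Bandwidth = 10 * 10^6 = 10000000 bps
Time = 2048 / 10000000 seconds
Time in us = 2048 * 10^6 / 10000000 = 204.8

204.8


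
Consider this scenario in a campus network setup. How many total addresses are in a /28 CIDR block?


Given: CIDR prefix /28
Host bits = 32 - 28 = 4
Total addresses = 2^4 = 16

16


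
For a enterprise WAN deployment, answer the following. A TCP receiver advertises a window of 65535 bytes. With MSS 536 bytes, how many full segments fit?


Given: RWND = 65535 bytes, MSS = 536 bytes
Full segments = floor(RWND / MSS)
Full segments = floor(65535 / 536)
Full segments = floor(122.2668) = 122

122


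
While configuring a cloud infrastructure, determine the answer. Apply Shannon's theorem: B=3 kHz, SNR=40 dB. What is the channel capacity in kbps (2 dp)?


Given: B = 3 kHz, SNR = 40 dB
SNR linear = 10^(40/10) = 10000
1 + SNR = 10001
log2(10001) = 13.2878566418
C = 3 * 1000 * 13.2878566418 = 39863.5699 bps
C = 39.863570 kbps -> 39.86 kbps (2 dp)

39.86


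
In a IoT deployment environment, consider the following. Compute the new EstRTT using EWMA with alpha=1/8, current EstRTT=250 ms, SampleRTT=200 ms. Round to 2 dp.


Given: EstRTT = 250 ms, SampleRTT = 200 ms, alpha = 1/8
New EstRTT = (1 - alpha) * EstRTT + alpha * SampleRTT
(7/8) * 250 = 218.75
(1/8) * 200 = 25
New EstRTT = 218.75 + 25 = 243.75 ms -> 243.75 ms (2 dp)

243.75


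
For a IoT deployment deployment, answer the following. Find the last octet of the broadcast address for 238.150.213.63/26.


Given: IP = 238.150.213.63, prefix = /26
Host bits = 32 - 26 = 6
Network last octet = 63 AND mask = 0
Host part size = 2^6 - 1 = 63
Broadcast last octet = 0 OR 63 = 63

63


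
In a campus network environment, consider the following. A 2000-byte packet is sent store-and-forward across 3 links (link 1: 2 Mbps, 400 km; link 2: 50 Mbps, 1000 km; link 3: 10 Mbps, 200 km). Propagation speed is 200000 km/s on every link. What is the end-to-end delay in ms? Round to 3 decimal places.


Packet = 2000 bytes = 16000 bits. Store-and-forward: sum (t_trans + t_prop) per link.
Link 1: t_trans = 16000/(2*10^6) s = 8.0000 ms; t_prop = 400/200000 s = 2.0000 ms; subtotal = 10.0000 ms
Link 2: t_trans = 16000/(50*10^6) s = 0.3200 ms; t_prop = 1000/200000 s = 5.0000 ms; subtotal = 5.3200 ms
Link 3: t_trans = 16000/(10*10^6) s = 1.6000 ms; t_prop = 200/200000 s = 1.0000 ms; subtotal = 2.6000 ms
End-to-end = 10.0000 + 5.3200 + 2.6000 = 17.9200 ms -> 17.920 ms (3 dp)

17.920


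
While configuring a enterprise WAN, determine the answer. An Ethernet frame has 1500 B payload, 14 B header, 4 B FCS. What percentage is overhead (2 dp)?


Given: payload = 1500 B, header = 14 B, trailer = 4 B
Overhead bytes = header + trailer = 14 + 4 = 18
Total frame = payload + overhead = 1500 + 18 = 1518
Overhead % = 18 / 1518 * 100 = 1.1858% -> 1.19% (2 dp)

1.19
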